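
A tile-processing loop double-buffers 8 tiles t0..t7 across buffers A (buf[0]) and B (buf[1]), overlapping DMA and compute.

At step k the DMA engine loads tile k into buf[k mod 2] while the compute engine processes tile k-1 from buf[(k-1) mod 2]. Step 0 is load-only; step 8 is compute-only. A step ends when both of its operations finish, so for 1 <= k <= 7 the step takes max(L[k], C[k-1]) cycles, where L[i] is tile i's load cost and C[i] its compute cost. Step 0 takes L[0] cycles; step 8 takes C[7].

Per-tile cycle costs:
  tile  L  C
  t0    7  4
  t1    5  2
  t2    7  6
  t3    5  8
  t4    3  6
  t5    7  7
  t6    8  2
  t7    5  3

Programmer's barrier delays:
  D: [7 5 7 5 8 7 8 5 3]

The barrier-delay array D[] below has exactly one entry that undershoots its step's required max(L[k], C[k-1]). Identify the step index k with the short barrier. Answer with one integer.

hazard at step 3

step 0: need L[0]=7 = 7; D[0]=7 ok
step 1: need max(L[1]=5,C[0]=4) = 5; D[1]=5 ok
step 2: need max(L[2]=7,C[1]=2) = 7; D[2]=7 ok
step 3: need max(L[3]=5,C[2]=6) = 6; D[3]=5 SHORT
step 4: need max(L[4]=3,C[3]=8) = 8; D[4]=8 ok
step 5: need max(L[5]=7,C[4]=6) = 7; D[5]=7 ok
step 6: need max(L[6]=8,C[5]=7) = 8; D[6]=8 ok
step 7: need max(L[7]=5,C[6]=2) = 5; D[7]=5 ok
step 8: need C[7]=3 = 3; D[8]=3 ok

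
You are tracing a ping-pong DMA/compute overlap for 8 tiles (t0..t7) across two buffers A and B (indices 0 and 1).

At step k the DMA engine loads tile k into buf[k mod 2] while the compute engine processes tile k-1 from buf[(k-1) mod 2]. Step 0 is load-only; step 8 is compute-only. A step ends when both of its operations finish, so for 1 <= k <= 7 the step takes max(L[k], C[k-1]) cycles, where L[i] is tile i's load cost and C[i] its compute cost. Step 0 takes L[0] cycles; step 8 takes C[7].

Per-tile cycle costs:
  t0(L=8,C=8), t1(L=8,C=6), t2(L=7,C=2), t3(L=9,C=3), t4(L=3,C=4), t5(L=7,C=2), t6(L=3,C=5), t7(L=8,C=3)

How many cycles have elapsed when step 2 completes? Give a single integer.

end_cycle[2] = 23

  0. 8=8c; end=8; A:t0 B:-
  1. max(8,8)=8c; end=16; A:t0 B:t1
  2. max(7,6)=7c; end=23; A:t2 B:t1
  3. max(9,2)=9c; end=32; A:t2 B:t3
  4. max(3,3)=3c; end=35; A:t4 B:t3
  5. max(7,4)=7c; end=42; A:t4 B:t5
  6. max(3,2)=3c; end=45; A:t6 B:t5
  7. max(8,5)=8c; end=53; A:t6 B:t7
  8. 3=3c; end=56; A:t6 B:t7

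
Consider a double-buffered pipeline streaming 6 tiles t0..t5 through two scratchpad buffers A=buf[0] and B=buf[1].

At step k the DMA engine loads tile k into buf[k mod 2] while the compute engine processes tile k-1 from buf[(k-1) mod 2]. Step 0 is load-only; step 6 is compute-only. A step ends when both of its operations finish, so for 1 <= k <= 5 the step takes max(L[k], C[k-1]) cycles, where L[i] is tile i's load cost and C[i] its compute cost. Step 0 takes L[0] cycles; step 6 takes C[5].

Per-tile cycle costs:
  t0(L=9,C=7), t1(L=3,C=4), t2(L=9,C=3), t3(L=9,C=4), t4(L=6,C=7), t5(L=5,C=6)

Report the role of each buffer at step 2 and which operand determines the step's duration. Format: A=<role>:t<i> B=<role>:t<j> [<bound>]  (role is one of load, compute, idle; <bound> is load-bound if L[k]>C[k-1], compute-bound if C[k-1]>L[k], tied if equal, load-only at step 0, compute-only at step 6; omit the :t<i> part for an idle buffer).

step 2: A=load:t2 B=compute:t1 [load-bound]

  0. 9=9c; end=9; A:t0 B:-
  1. max(3,7)=7c; end=16; A:t0 B:t1
  2. max(9,4)=9c; end=25; A:t2 B:t1
  3. max(9,3)=9c; end=34; A:t2 B:t3
  4. max(6,4)=6c; end=40; A:t4 B:t3
  5. max(5,7)=7c; end=47; A:t4 B:t5
  6. 6=6c; end=53; A:t4 B:t5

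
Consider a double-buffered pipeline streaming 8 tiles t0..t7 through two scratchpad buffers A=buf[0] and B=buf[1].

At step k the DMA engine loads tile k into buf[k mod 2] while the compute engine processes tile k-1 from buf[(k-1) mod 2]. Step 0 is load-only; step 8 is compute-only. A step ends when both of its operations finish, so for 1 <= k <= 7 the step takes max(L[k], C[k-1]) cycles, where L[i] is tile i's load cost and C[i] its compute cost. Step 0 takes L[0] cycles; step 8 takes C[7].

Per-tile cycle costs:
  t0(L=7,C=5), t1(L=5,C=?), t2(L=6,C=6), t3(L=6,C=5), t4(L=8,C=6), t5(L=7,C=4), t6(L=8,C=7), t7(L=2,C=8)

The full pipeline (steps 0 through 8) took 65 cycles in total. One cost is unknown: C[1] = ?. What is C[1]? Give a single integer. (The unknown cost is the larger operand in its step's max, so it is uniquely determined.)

C[1] = 9

step 0 | dur = L[0]=7 = 7
step 1 | dur = max(L[1]=5, C[0]=5) = 5
step 2 | dur = max(L[2]=6, C[1]=?) = C[1]  (unknown; binding)
step 3 | dur = max(L[3]=6, C[2]=6) = 6
step 4 | dur = max(L[4]=8, C[3]=5) = 8
step 5 | dur = max(L[5]=7, C[4]=6) = 7
step 6 | dur = max(L[6]=8, C[5]=4) = 8
step 7 | dur = max(L[7]=2, C[6]=7) = 7
step 8 | dur = C[7]=8 = 8
sum of known step durations = 56
dur[2] = total - known = 65 - 56 = 9
C[1] is the binding max in step 2, so C[1] = dur[2] = 9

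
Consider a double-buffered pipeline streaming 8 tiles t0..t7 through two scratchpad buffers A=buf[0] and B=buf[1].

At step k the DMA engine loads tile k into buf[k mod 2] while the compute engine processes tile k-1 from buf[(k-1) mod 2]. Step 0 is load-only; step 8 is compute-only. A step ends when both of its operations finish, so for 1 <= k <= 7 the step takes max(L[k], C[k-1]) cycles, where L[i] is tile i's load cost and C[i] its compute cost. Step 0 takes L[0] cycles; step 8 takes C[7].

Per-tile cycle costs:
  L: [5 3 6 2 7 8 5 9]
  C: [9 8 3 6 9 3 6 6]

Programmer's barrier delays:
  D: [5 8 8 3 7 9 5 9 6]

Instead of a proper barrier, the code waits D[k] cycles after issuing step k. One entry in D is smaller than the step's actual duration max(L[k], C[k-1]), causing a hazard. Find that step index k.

hazard at step 1

[0] required=L[0]=5=5 vs D=5 ok
[1] required=max(L[1]=3,C[0]=9)=9 vs D=8 SHORT
[2] required=max(L[2]=6,C[1]=8)=8 vs D=8 ok
[3] required=max(L[3]=2,C[2]=3)=3 vs D=3 ok
[4] required=max(L[4]=7,C[3]=6)=7 vs D=7 ok
[5] required=max(L[5]=8,C[4]=9)=9 vs D=9 ok
[6] required=max(L[6]=5,C[5]=3)=5 vs D=5 ok
[7] required=max(L[7]=9,C[6]=6)=9 vs D=9 ok
[8] required=C[7]=6=6 vs D=6 ok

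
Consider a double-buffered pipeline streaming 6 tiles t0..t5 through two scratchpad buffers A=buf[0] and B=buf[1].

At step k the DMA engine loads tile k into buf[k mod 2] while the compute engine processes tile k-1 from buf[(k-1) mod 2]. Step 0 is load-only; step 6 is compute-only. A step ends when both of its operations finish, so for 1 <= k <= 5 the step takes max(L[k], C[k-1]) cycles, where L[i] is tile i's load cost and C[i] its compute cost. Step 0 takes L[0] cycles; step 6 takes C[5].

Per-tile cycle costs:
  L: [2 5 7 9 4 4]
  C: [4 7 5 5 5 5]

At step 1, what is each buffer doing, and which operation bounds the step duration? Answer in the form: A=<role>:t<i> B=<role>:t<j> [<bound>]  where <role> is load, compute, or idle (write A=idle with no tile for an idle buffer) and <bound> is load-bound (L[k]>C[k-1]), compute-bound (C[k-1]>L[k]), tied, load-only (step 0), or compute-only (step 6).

k=0 load=t0/2c comp=- wait=2 total=2
k=1 load=t1/5c comp=t0/4c wait=5 total=7
k=2 load=t2/7c comp=t1/7c wait=7 total=14
k=3 load=t3/9c comp=t2/5c wait=9 total=23
k=4 load=t4/4c comp=t3/5c wait=5 total=28
k=5 load=t5/4c comp=t4/5c wait=5 total=33
k=6 load=- comp=t5/5c wait=5 total=38

step 1: A=compute:t0 B=load:t1 [load-bound]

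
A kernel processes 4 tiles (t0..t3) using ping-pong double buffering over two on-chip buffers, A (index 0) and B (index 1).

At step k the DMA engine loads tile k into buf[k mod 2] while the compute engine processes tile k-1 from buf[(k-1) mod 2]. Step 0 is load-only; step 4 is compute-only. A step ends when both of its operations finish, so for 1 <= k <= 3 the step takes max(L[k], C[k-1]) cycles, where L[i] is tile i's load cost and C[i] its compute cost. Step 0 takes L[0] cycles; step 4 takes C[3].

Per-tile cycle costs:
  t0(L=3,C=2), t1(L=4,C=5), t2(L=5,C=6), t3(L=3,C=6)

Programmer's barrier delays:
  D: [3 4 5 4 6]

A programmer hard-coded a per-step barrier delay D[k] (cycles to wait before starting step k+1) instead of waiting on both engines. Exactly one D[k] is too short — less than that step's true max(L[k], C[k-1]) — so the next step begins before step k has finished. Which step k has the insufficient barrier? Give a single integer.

hazard at step 3

[0] required=L[0]=3=3 vs D=3 ok
[1] required=max(L[1]=4,C[0]=2)=4 vs D=4 ok
[2] required=max(L[2]=5,C[1]=5)=5 vs D=5 ok
[3] required=max(L[3]=3,C[2]=6)=6 vs D=4 SHORT
[4] required=C[3]=6=6 vs D=6 ok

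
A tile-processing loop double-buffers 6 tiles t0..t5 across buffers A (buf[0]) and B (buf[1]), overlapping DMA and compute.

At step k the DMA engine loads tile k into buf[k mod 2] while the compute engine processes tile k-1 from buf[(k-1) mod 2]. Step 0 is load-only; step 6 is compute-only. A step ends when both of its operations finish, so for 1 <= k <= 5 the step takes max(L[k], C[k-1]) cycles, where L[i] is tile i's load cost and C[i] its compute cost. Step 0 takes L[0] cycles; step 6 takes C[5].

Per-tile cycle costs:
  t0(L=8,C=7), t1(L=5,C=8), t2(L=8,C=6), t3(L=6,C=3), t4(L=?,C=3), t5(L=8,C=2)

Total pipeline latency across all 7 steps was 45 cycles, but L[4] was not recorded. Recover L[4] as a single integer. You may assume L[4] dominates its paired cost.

step 0: dur = L[0]=8 = 8
step 1: dur = max(L[1]=5, C[0]=7) = 7
step 2: dur = max(L[2]=8, C[1]=8) = 8
step 3: dur = max(L[3]=6, C[2]=6) = 6
step 4: dur = max(L[4]=?, C[3]=3) = L[4]  (unknown; binding)
step 5: dur = max(L[5]=8, C[4]=3) = 8
step 6: dur = C[5]=2 = 2
sum of known step durations = 39
dur[4] = total - known = 45 - 39 = 6
L[4] is the binding max in step 4, so L[4] = dur[4] = 6

L[4] = 6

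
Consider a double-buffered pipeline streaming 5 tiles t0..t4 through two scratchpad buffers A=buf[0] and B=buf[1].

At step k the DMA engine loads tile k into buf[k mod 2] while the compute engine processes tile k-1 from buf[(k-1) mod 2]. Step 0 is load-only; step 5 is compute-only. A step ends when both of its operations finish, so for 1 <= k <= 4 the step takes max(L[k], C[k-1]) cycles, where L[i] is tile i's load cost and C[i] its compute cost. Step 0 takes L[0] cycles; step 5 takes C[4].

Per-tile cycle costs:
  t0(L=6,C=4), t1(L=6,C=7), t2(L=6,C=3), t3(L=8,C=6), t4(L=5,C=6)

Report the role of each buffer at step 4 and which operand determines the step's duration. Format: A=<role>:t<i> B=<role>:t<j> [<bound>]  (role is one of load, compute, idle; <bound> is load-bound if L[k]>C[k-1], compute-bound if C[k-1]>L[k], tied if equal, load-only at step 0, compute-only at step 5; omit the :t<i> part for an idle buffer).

step 4: A=load:t4 B=compute:t3 [compute-bound]

  0. 6=6c; end=6; A:t0 B:-
  1. max(6,4)=6c; end=12; A:t0 B:t1
  2. max(6,7)=7c; end=19; A:t2 B:t1
  3. max(8,3)=8c; end=27; A:t2 B:t3
  4. max(5,6)=6c; end=33; A:t4 B:t3
  5. 6=6c; end=39; A:t4 B:t3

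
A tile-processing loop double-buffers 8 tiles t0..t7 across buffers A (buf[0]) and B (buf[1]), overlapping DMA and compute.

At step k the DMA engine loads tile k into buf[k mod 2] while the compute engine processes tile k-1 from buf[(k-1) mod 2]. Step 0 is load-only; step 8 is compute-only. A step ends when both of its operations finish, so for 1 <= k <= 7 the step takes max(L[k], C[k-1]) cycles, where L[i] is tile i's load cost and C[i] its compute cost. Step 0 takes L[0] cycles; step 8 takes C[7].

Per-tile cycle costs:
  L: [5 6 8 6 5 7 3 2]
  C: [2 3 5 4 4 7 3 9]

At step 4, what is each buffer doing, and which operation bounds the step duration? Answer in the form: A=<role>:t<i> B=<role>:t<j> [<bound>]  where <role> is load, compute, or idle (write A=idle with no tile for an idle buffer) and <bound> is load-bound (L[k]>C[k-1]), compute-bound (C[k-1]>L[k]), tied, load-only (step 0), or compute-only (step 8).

step 4: A=load:t4 B=compute:t3 [load-bound]

[0] DMA t0→A (5c) ∥ CU idle ⇒ 5c, clock 5
[1] DMA t1→B (6c) ∥ CU A:t0 (2c) ⇒ 6c, clock 11
[2] DMA t2→A (8c) ∥ CU B:t1 (3c) ⇒ 8c, clock 19
[3] DMA t3→B (6c) ∥ CU A:t2 (5c) ⇒ 6c, clock 25
[4] DMA t4→A (5c) ∥ CU B:t3 (4c) ⇒ 5c, clock 30
[5] DMA t5→B (7c) ∥ CU A:t4 (4c) ⇒ 7c, clock 37
[6] DMA t6→A (3c) ∥ CU B:t5 (7c) ⇒ 7c, clock 44
[7] DMA t7→B (2c) ∥ CU A:t6 (3c) ⇒ 3c, clock 47
[8] DMA idle ∥ CU B:t7 (9c) ⇒ 9c, clock 56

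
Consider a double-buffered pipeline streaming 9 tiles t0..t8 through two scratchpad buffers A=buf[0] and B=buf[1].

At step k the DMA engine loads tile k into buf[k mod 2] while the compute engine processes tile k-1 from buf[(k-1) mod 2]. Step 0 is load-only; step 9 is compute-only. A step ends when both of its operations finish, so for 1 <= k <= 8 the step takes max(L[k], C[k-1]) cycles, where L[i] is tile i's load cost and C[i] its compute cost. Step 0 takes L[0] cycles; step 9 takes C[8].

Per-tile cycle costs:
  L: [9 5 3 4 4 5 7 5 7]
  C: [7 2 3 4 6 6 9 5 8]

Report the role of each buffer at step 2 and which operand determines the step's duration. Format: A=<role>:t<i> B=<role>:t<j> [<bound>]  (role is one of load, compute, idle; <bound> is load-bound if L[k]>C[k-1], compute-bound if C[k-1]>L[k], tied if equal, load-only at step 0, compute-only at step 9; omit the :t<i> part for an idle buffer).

step 2: A=load:t2 B=compute:t1 [load-bound]

  0. 9=9c; end=9; A:t0 B:-
  1. max(5,7)=7c; end=16; A:t0 B:t1
  2. max(3,2)=3c; end=19; A:t2 B:t1
  3. max(4,3)=4c; end=23; A:t2 B:t3
  4. max(4,4)=4c; end=27; A:t4 B:t3
  5. max(5,6)=6c; end=33; A:t4 B:t5
  6. max(7,6)=7c; end=40; A:t6 B:t5
  7. max(5,9)=9c; end=49; A:t6 B:t7
  8. max(7,5)=7c; end=56; A:t8 B:t7
  9. 8=8c; end=64; A:t8 B:t7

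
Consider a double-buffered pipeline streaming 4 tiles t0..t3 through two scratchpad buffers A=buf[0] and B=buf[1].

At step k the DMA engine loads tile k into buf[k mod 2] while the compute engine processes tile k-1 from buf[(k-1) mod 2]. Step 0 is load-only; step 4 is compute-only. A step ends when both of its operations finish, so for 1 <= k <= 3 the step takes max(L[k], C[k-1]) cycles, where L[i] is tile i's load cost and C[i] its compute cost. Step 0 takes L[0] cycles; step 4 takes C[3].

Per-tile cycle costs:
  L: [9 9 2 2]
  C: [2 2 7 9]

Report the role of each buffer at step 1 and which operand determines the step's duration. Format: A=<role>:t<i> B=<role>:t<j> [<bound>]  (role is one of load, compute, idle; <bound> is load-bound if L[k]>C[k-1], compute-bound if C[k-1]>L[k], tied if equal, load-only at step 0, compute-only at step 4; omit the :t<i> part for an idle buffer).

step 1: A=compute:t0 B=load:t1 [load-bound]

step 0: L[0]=9 → dur=9, Σ=9 | A=load:t0 B=idle [load-only]
step 1: L[1]=9 C[0]=2 → dur=9, Σ=18 | A=compute:t0 B=load:t1 [load-bound]
step 2: L[2]=2 C[1]=2 → dur=2, Σ=20 | A=load:t2 B=compute:t1 [tied]
step 3: L[3]=2 C[2]=7 → dur=7, Σ=27 | A=compute:t2 B=load:t3 [compute-bound]
step 4: C[3]=9 → dur=9, Σ=36 | A=idle B=compute:t3 [compute-only]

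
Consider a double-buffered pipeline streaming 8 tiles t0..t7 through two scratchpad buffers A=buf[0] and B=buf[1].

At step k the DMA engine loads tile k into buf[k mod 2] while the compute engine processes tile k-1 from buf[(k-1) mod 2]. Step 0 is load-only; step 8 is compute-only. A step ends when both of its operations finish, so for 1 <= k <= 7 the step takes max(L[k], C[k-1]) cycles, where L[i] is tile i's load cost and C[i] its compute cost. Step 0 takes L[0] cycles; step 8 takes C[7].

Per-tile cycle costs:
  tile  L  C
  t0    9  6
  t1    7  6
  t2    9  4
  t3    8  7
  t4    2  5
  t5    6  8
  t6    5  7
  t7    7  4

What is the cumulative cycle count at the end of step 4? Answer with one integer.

  0. 9=9c; end=9; A:t0 B:-
  1. max(7,6)=7c; end=16; A:t0 B:t1
  2. max(9,6)=9c; end=25; A:t2 B:t1
  3. max(8,4)=8c; end=33; A:t2 B:t3
  4. max(2,7)=7c; end=40; A:t4 B:t3
  5. max(6,5)=6c; end=46; A:t4 B:t5
  6. max(5,8)=8c; end=54; A:t6 B:t5
  7. max(7,7)=7c; end=61; A:t6 B:t7
  8. 4=4c; end=65; A:t6 B:t7

end_cycle[4] = 40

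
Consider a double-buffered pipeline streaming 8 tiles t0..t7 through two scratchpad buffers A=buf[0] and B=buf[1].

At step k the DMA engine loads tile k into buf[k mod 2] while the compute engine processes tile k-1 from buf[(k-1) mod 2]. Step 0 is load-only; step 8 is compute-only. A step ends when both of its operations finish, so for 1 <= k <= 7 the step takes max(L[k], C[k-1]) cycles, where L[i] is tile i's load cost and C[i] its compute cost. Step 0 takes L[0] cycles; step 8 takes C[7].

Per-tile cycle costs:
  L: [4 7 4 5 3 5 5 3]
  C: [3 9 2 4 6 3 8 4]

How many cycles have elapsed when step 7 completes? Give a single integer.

k=0 load=t0/4c comp=- wait=4 total=4
k=1 load=t1/7c comp=t0/3c wait=7 total=11
k=2 load=t2/4c comp=t1/9c wait=9 total=20
k=3 load=t3/5c comp=t2/2c wait=5 total=25
k=4 load=t4/3c comp=t3/4c wait=4 total=29
k=5 load=t5/5c comp=t4/6c wait=6 total=35
k=6 load=t6/5c comp=t5/3c wait=5 total=40
k=7 load=t7/3c comp=t6/8c wait=8 total=48
k=8 load=- comp=t7/4c wait=4 total=52

end_cycle[7] = 48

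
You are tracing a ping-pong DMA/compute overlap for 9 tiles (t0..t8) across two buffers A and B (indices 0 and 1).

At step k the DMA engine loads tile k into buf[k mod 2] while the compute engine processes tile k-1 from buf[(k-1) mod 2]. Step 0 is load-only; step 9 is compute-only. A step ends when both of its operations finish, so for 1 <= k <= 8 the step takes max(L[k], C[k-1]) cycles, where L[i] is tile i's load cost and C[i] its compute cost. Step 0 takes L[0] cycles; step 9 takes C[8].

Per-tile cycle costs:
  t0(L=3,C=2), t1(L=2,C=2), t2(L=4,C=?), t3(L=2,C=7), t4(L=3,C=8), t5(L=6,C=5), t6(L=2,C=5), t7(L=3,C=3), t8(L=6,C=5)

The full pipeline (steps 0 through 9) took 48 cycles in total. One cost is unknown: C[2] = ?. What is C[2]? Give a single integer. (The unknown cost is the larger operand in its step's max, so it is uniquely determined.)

C[2] = 3

step 0: dur = L[0]=3 = 3
step 1: dur = max(L[1]=2, C[0]=2) = 2
step 2: dur = max(L[2]=4, C[1]=2) = 4
step 3: dur = max(L[3]=2, C[2]=?) = C[2]  (unknown; binding)
step 4: dur = max(L[4]=3, C[3]=7) = 7
step 5: dur = max(L[5]=6, C[4]=8) = 8
step 6: dur = max(L[6]=2, C[5]=5) = 5
step 7: dur = max(L[7]=3, C[6]=5) = 5
step 8: dur = max(L[8]=6, C[7]=3) = 6
step 9: dur = C[8]=5 = 5
sum of known step durations = 45
dur[3] = total - known = 48 - 45 = 3
C[2] is the binding max in step 3, so C[2] = dur[3] = 3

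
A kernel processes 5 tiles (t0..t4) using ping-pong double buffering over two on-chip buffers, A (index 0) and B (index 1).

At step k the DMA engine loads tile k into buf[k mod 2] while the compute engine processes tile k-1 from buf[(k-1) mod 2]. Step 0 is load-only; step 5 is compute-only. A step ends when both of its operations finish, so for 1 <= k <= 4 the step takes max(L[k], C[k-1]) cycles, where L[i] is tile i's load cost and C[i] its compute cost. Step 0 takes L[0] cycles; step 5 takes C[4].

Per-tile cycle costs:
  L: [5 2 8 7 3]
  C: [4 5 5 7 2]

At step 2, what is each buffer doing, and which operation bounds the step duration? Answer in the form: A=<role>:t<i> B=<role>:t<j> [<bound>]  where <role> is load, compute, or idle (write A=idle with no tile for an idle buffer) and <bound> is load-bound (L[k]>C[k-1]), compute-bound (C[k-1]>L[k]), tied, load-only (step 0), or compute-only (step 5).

step 2: A=load:t2 B=compute:t1 [load-bound]

k=0 load=t0/5c comp=- wait=5 total=5
k=1 load=t1/2c comp=t0/4c wait=4 total=9
k=2 load=t2/8c comp=t1/5c wait=8 total=17
k=3 load=t3/7c comp=t2/5c wait=7 total=24
k=4 load=t4/3c comp=t3/7c wait=7 total=31
k=5 load=- comp=t4/2c wait=2 total=33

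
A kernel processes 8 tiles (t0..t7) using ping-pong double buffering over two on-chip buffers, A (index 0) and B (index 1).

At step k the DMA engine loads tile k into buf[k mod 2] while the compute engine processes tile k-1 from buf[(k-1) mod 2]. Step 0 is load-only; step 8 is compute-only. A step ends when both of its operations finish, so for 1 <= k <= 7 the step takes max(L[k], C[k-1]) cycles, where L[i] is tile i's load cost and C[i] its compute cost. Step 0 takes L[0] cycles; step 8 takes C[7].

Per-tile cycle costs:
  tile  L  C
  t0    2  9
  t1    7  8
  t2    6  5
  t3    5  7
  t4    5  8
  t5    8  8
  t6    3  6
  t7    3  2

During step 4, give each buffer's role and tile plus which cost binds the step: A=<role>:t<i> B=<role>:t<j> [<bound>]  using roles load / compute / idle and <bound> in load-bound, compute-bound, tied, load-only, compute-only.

[0] DMA t0→A (2c) ∥ CU idle ⇒ 2c, clock 2
[1] DMA t1→B (7c) ∥ CU A:t0 (9c) ⇒ 9c, clock 11
[2] DMA t2→A (6c) ∥ CU B:t1 (8c) ⇒ 8c, clock 19
[3] DMA t3→B (5c) ∥ CU A:t2 (5c) ⇒ 5c, clock 24
[4] DMA t4→A (5c) ∥ CU B:t3 (7c) ⇒ 7c, clock 31
[5] DMA t5→B (8c) ∥ CU A:t4 (8c) ⇒ 8c, clock 39
[6] DMA t6→A (3c) ∥ CU B:t5 (8c) ⇒ 8c, clock 47
[7] DMA t7→B (3c) ∥ CU A:t6 (6c) ⇒ 6c, clock 53
[8] DMA idle ∥ CU B:t7 (2c) ⇒ 2c, clock 55

step 4: A=load:t4 B=compute:t3 [compute-bound]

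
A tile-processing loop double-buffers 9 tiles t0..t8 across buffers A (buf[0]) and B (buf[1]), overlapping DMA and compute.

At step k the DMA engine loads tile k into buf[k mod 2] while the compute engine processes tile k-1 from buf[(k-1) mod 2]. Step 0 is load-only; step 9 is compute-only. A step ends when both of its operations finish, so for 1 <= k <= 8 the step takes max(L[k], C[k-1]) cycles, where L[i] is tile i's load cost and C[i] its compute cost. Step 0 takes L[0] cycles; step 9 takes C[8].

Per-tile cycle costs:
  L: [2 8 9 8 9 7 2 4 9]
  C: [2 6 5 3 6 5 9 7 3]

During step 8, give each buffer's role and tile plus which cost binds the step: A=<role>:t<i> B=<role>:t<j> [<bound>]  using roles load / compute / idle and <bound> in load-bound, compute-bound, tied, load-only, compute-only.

  0. 2=2c; end=2; A:t0 B:-
  1. max(8,2)=8c; end=10; A:t0 B:t1
  2. max(9,6)=9c; end=19; A:t2 B:t1
  3. max(8,5)=8c; end=27; A:t2 B:t3
  4. max(9,3)=9c; end=36; A:t4 B:t3
  5. max(7,6)=7c; end=43; A:t4 B:t5
  6. max(2,5)=5c; end=48; A:t6 B:t5
  7. max(4,9)=9c; end=57; A:t6 B:t7
  8. max(9,7)=9c; end=66; A:t8 B:t7
  9. 3=3c; end=69; A:t8 B:t7

step 8: A=load:t8 B=compute:t7 [load-bound]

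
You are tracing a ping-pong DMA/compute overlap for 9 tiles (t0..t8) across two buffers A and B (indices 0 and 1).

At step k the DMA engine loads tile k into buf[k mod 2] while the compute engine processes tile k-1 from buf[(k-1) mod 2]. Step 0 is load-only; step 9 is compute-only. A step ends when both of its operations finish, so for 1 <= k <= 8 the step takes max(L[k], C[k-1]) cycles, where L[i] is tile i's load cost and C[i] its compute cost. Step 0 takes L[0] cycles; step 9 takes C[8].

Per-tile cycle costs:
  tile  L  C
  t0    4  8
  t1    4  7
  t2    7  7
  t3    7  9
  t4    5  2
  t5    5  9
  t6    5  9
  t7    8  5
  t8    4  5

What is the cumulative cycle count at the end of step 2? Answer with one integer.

  0. 4=4c; end=4; A:t0 B:-
  1. max(4,8)=8c; end=12; A:t0 B:t1
  2. max(7,7)=7c; end=19; A:t2 B:t1
  3. max(7,7)=7c; end=26; A:t2 B:t3
  4. max(5,9)=9c; end=35; A:t4 B:t3
  5. max(5,2)=5c; end=40; A:t4 B:t5
  6. max(5,9)=9c; end=49; A:t6 B:t5
  7. max(8,9)=9c; end=58; A:t6 B:t7
  8. max(4,5)=5c; end=63; A:t8 B:t7
  9. 5=5c; end=68; A:t8 B:t7

end_cycle[2] = 19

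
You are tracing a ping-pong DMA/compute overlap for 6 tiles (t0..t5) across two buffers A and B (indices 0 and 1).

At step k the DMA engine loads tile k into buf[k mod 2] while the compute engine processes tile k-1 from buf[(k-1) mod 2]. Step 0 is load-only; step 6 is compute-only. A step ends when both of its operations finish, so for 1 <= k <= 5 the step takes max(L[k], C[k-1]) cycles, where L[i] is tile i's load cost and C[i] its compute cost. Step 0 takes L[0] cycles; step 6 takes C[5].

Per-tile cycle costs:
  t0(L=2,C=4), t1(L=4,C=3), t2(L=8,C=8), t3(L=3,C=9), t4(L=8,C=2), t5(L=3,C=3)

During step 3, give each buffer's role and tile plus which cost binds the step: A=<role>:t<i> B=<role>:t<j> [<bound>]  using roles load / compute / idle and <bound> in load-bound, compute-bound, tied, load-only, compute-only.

step 3: A=compute:t2 B=load:t3 [compute-bound]

k=0 load=t0/2c comp=- wait=2 total=2
k=1 load=t1/4c comp=t0/4c wait=4 total=6
k=2 load=t2/8c comp=t1/3c wait=8 total=14
k=3 load=t3/3c comp=t2/8c wait=8 total=22
k=4 load=t4/8c comp=t3/9c wait=9 total=31
k=5 load=t5/3c comp=t4/2c wait=3 total=34
k=6 load=- comp=t5/3c wait=3 total=37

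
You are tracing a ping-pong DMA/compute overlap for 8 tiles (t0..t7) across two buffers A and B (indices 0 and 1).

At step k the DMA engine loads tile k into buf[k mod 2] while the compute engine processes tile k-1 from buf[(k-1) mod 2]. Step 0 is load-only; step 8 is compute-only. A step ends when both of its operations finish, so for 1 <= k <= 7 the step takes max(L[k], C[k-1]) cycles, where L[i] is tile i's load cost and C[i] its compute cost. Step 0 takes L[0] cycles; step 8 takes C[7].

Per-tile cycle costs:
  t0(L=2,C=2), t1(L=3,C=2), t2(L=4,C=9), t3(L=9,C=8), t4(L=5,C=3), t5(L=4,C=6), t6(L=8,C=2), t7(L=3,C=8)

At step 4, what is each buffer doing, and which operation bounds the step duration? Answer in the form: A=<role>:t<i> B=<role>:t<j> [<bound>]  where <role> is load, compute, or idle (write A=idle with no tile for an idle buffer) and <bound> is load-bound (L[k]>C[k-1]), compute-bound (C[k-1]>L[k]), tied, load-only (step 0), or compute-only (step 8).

step 4: A=load:t4 B=compute:t3 [compute-bound]

step 0: L[0]=2 → dur=2, Σ=2 | A=load:t0 B=idle [load-only]
step 1: L[1]=3 C[0]=2 → dur=3, Σ=5 | A=compute:t0 B=load:t1 [load-bound]
step 2: L[2]=4 C[1]=2 → dur=4, Σ=9 | A=load:t2 B=compute:t1 [load-bound]
step 3: L[3]=9 C[2]=9 → dur=9, Σ=18 | A=compute:t2 B=load:t3 [tied]
step 4: L[4]=5 C[3]=8 → dur=8, Σ=26 | A=load:t4 B=compute:t3 [compute-bound]
step 5: L[5]=4 C[4]=3 → dur=4, Σ=30 | A=compute:t4 B=load:t5 [load-bound]
step 6: L[6]=8 C[5]=6 → dur=8, Σ=38 | A=load:t6 B=compute:t5 [load-bound]
step 7: L[7]=3 C[6]=2 → dur=3, Σ=41 | A=compute:t6 B=load:t7 [load-bound]
step 8: C[7]=8 → dur=8, Σ=49 | A=idle B=compute:t7 [compute-only]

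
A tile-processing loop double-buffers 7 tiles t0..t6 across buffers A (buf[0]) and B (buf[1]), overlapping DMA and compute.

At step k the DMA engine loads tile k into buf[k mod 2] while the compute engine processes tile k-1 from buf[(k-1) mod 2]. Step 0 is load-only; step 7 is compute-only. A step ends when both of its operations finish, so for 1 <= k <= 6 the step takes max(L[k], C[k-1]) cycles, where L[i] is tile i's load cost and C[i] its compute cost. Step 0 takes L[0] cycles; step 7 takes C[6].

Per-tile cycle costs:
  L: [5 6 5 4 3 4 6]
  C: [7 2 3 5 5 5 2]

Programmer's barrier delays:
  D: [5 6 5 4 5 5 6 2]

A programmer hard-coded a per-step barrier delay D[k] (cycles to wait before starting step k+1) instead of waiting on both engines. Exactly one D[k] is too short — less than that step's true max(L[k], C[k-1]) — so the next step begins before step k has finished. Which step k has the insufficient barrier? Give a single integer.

hazard at step 1

[0] required=L[0]=5=5 vs D=5 ok
[1] required=max(L[1]=6,C[0]=7)=7 vs D=6 SHORT
[2] required=max(L[2]=5,C[1]=2)=5 vs D=5 ok
[3] required=max(L[3]=4,C[2]=3)=4 vs D=4 ok
[4] required=max(L[4]=3,C[3]=5)=5 vs D=5 ok
[5] required=max(L[5]=4,C[4]=5)=5 vs D=5 ok
[6] required=max(L[6]=6,C[5]=5)=6 vs D=6 ok
[7] required=C[6]=2=2 vs D=2 ok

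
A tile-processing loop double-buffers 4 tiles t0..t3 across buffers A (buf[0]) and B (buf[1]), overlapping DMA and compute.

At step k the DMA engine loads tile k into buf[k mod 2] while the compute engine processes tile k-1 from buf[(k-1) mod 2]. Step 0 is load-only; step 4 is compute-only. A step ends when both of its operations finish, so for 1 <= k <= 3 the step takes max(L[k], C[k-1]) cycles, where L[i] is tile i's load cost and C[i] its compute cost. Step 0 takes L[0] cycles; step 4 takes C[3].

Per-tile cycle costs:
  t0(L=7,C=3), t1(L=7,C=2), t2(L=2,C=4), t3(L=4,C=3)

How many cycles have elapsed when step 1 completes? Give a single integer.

  0. 7=7c; end=7; A:t0 B:-
  1. max(7,3)=7c; end=14; A:t0 B:t1
  2. max(2,2)=2c; end=16; A:t2 B:t1
  3. max(4,4)=4c; end=20; A:t2 B:t3
  4. 3=3c; end=23; A:t2 B:t3

end_cycle[1] = 14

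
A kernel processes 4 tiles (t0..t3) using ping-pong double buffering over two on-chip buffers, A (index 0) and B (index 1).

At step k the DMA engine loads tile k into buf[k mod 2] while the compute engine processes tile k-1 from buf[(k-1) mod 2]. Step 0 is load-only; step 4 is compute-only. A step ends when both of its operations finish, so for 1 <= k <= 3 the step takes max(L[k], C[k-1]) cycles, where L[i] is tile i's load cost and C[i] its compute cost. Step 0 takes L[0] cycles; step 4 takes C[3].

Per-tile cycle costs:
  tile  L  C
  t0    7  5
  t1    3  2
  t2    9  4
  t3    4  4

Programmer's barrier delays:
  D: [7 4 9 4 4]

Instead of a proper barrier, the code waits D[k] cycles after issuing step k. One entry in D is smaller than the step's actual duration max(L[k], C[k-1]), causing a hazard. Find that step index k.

hazard at step 1

k=0 barrier L[0]=7→7c, D[0]=7 ok
k=1 barrier max(L[1]=3,C[0]=5)→5c, D[1]=4 SHORT
k=2 barrier max(L[2]=9,C[1]=2)→9c, D[2]=9 ok
k=3 barrier max(L[3]=4,C[2]=4)→4c, D[3]=4 ok
k=4 barrier C[3]=4→4c, D[4]=4 ok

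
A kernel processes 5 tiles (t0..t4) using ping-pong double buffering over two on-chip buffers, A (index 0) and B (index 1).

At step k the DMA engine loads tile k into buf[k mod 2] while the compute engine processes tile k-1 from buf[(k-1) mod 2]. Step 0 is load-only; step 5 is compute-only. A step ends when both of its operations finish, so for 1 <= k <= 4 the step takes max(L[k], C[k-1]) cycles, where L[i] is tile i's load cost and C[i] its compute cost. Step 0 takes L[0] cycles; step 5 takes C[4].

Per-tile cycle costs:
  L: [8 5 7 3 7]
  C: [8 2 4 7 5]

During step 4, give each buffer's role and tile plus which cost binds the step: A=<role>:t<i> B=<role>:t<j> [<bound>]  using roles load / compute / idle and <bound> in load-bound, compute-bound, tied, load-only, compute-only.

step 0: L[0]=8 → dur=8, Σ=8 | A=load:t0 B=idle [load-only]
step 1: L[1]=5 C[0]=8 → dur=8, Σ=16 | A=compute:t0 B=load:t1 [compute-bound]
step 2: L[2]=7 C[1]=2 → dur=7, Σ=23 | A=load:t2 B=compute:t1 [load-bound]
step 3: L[3]=3 C[2]=4 → dur=4, Σ=27 | A=compute:t2 B=load:t3 [compute-bound]
step 4: L[4]=7 C[3]=7 → dur=7, Σ=34 | A=load:t4 B=compute:t3 [tied]
step 5: C[4]=5 → dur=5, Σ=39 | A=compute:t4 B=idle [compute-only]

step 4: A=load:t4 B=compute:t3 [tied]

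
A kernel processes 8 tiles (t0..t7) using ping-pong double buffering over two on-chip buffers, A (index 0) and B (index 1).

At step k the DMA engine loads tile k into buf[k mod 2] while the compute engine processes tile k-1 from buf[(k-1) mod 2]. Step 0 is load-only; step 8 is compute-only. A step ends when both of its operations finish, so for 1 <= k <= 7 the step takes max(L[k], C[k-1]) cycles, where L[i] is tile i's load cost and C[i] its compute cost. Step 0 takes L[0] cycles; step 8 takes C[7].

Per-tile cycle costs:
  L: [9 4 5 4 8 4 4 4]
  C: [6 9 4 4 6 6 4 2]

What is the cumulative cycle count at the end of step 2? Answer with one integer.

end_cycle[2] = 24

  0. 9=9c; end=9; A:t0 B:-
  1. max(4,6)=6c; end=15; A:t0 B:t1
  2. max(5,9)=9c; end=24; A:t2 B:t1
  3. max(4,4)=4c; end=28; A:t2 B:t3
  4. max(8,4)=8c; end=36; A:t4 B:t3
  5. max(4,6)=6c; end=42; A:t4 B:t5
  6. max(4,6)=6c; end=48; A:t6 B:t5
  7. max(4,4)=4c; end=52; A:t6 B:t7
  8. 2=2c; end=54; A:t6 B:t7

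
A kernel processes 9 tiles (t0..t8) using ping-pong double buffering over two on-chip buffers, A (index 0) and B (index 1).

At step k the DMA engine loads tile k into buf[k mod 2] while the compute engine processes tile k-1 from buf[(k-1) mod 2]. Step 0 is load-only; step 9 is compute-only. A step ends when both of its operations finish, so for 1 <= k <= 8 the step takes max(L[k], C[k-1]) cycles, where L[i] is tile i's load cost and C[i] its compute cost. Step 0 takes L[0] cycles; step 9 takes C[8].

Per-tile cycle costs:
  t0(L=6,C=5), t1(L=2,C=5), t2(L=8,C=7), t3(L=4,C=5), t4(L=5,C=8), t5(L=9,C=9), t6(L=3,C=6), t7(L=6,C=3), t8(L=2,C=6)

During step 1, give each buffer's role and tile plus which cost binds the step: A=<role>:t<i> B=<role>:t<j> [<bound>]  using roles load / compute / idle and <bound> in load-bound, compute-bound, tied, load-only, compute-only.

[0] DMA t0→A (6c) ∥ CU idle ⇒ 6c, clock 6
[1] DMA t1→B (2c) ∥ CU A:t0 (5c) ⇒ 5c, clock 11
[2] DMA t2→A (8c) ∥ CU B:t1 (5c) ⇒ 8c, clock 19
[3] DMA t3→B (4c) ∥ CU A:t2 (7c) ⇒ 7c, clock 26
[4] DMA t4→A (5c) ∥ CU B:t3 (5c) ⇒ 5c, clock 31
[5] DMA t5→B (9c) ∥ CU A:t4 (8c) ⇒ 9c, clock 40
[6] DMA t6→A (3c) ∥ CU B:t5 (9c) ⇒ 9c, clock 49
[7] DMA t7→B (6c) ∥ CU A:t6 (6c) ⇒ 6c, clock 55
[8] DMA t8→A (2c) ∥ CU B:t7 (3c) ⇒ 3c, clock 58
[9] DMA idle ∥ CU A:t8 (6c) ⇒ 6c, clock 64

step 1: A=compute:t0 B=load:t1 [compute-bound]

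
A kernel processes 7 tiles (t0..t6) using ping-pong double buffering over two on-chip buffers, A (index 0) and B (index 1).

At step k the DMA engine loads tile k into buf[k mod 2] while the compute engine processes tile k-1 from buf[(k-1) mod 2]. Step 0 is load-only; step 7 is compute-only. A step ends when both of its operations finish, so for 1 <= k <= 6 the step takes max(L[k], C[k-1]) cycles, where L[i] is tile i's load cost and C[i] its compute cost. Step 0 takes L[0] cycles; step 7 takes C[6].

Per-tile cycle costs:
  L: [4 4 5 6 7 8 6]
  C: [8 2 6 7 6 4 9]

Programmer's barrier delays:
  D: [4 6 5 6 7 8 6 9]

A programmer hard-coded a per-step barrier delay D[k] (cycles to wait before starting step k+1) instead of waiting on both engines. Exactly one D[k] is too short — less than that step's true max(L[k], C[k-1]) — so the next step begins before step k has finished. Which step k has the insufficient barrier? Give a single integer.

hazard at step 1

step 0: need L[0]=4 = 4; D[0]=4 ok
step 1: need max(L[1]=4,C[0]=8) = 8; D[1]=6 SHORT
step 2: need max(L[2]=5,C[1]=2) = 5; D[2]=5 ok
step 3: need max(L[3]=6,C[2]=6) = 6; D[3]=6 ok
step 4: need max(L[4]=7,C[3]=7) = 7; D[4]=7 ok
step 5: need max(L[5]=8,C[4]=6) = 8; D[5]=8 ok
step 6: need max(L[6]=6,C[5]=4) = 6; D[6]=6 ok
step 7: need C[6]=9 = 9; D[7]=9 ok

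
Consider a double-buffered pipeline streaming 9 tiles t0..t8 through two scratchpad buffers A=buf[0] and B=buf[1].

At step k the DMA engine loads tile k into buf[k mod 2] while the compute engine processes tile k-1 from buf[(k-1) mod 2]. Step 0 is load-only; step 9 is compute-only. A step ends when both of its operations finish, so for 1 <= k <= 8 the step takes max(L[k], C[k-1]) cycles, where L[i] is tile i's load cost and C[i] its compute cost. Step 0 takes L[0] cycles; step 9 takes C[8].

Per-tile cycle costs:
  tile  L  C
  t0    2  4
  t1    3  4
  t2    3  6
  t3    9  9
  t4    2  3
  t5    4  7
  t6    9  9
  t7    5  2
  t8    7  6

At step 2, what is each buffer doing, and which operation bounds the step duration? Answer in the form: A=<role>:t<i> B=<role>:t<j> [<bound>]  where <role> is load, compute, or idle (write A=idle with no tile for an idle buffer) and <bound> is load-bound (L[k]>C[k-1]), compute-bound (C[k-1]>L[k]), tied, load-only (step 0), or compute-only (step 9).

  0. 2=2c; end=2; A:t0 B:-
  1. max(3,4)=4c; end=6; A:t0 B:t1
  2. max(3,4)=4c; end=10; A:t2 B:t1
  3. max(9,6)=9c; end=19; A:t2 B:t3
  4. max(2,9)=9c; end=28; A:t4 B:t3
  5. max(4,3)=4c; end=32; A:t4 B:t5
  6. max(9,7)=9c; end=41; A:t6 B:t5
  7. max(5,9)=9c; end=50; A:t6 B:t7
  8. max(7,2)=7c; end=57; A:t8 B:t7
  9. 6=6c; end=63; A:t8 B:t7

step 2: A=load:t2 B=compute:t1 [compute-bound]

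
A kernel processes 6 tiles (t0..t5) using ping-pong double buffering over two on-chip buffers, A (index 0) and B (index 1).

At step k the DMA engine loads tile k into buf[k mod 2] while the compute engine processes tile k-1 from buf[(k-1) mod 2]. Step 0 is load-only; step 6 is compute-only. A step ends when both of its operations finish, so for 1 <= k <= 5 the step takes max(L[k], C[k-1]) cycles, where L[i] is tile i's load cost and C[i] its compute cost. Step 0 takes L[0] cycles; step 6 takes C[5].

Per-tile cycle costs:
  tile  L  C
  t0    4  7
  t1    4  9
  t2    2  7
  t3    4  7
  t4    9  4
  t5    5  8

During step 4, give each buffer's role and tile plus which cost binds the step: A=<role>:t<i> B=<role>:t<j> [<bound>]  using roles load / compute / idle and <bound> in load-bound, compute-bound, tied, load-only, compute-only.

[0] DMA t0→A (4c) ∥ CU idle ⇒ 4c, clock 4
[1] DMA t1→B (4c) ∥ CU A:t0 (7c) ⇒ 7c, clock 11
[2] DMA t2→A (2c) ∥ CU B:t1 (9c) ⇒ 9c, clock 20
[3] DMA t3→B (4c) ∥ CU A:t2 (7c) ⇒ 7c, clock 27
[4] DMA t4→A (9c) ∥ CU B:t3 (7c) ⇒ 9c, clock 36
[5] DMA t5→B (5c) ∥ CU A:t4 (4c) ⇒ 5c, clock 41
[6] DMA idle ∥ CU B:t5 (8c) ⇒ 8c, clock 49

step 4: A=load:t4 B=compute:t3 [load-bound]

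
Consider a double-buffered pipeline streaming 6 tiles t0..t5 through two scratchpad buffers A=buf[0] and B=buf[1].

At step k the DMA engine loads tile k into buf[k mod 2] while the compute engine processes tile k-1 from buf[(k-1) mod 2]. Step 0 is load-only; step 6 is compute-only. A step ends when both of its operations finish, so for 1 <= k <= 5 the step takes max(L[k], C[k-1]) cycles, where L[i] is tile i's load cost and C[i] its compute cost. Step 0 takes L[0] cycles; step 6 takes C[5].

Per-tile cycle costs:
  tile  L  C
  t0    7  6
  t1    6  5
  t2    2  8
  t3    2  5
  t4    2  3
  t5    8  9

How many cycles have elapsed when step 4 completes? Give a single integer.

k=0 load=t0/7c comp=- wait=7 total=7
k=1 load=t1/6c comp=t0/6c wait=6 total=13
k=2 load=t2/2c comp=t1/5c wait=5 total=18
k=3 load=t3/2c comp=t2/8c wait=8 total=26
k=4 load=t4/2c comp=t3/5c wait=5 total=31
k=5 load=t5/8c comp=t4/3c wait=8 total=39
k=6 load=- comp=t5/9c wait=9 total=48

end_cycle[4] = 31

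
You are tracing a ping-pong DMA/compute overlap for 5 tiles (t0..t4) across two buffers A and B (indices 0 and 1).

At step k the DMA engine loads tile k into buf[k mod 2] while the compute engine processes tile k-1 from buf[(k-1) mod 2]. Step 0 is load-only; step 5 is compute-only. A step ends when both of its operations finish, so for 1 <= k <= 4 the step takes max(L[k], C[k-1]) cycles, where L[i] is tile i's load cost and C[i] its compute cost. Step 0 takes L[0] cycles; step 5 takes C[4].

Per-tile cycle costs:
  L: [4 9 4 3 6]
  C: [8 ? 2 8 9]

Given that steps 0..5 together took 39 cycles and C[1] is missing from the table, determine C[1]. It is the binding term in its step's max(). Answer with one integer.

C[1] = 6

step 0 = dur = L[0]=4 = 4
step 1 = dur = max(L[1]=9, C[0]=8) = 9
step 2 = dur = max(L[2]=4, C[1]=?) = C[1]  (unknown; binding)
step 3 = dur = max(L[3]=3, C[2]=2) = 3
step 4 = dur = max(L[4]=6, C[3]=8) = 8
step 5 = dur = C[4]=9 = 9
sum of known step durations = 33
dur[2] = total - known = 39 - 33 = 6
C[1] is the binding max in step 2, so C[1] = dur[2] = 6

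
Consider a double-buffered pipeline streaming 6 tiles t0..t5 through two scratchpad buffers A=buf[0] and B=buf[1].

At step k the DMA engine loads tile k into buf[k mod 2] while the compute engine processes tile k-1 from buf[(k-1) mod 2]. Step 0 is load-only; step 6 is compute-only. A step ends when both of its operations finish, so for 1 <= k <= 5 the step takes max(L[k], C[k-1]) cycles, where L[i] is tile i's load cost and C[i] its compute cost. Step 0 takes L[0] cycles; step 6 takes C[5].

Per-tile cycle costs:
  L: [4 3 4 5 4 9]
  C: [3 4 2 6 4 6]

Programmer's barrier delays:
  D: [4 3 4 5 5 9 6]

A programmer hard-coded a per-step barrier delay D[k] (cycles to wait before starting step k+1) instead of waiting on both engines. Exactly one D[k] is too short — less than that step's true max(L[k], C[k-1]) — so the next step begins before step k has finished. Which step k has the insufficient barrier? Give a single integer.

k=0 barrier L[0]=4→4c, D[0]=4 ok
k=1 barrier max(L[1]=3,C[0]=3)→3c, D[1]=3 ok
k=2 barrier max(L[2]=4,C[1]=4)→4c, D[2]=4 ok
k=3 barrier max(L[3]=5,C[2]=2)→5c, D[3]=5 ok
k=4 barrier max(L[4]=4,C[3]=6)→6c, D[4]=5 SHORT
k=5 barrier max(L[5]=9,C[4]=4)→9c, D[5]=9 ok
k=6 barrier C[5]=6→6c, D[6]=6 ok

hazard at step 4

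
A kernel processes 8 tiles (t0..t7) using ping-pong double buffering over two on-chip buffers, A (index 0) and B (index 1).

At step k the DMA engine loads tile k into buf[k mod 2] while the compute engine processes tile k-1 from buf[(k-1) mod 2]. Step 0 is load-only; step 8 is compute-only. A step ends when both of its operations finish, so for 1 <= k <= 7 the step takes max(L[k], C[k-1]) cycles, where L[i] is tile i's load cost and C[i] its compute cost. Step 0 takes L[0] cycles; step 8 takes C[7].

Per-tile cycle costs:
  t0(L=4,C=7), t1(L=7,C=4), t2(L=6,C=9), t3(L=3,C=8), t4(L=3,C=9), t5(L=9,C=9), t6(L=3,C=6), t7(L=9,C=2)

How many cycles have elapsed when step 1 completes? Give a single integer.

end_cycle[1] = 11

  0. 4=4c; end=4; A:t0 B:-
  1. max(7,7)=7c; end=11; A:t0 B:t1
  2. max(6,4)=6c; end=17; A:t2 B:t1
  3. max(3,9)=9c; end=26; A:t2 B:t3
  4. max(3,8)=8c; end=34; A:t4 B:t3
  5. max(9,9)=9c; end=43; A:t4 B:t5
  6. max(3,9)=9c; end=52; A:t6 B:t5
  7. max(9,6)=9c; end=61; A:t6 B:t7
  8. 2=2c; end=63; A:t6 B:t7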